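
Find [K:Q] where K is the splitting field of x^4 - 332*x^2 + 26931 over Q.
[K:Q] = 4

f factors as (x^2 - 141)(x^2 - 191); the splitting field is K = Q(sqrt(141), sqrt(191)). Since 141, 191, and 26931 are all non-squares in Q, the three subfields Q(sqrt(141)), Q(sqrt(191)), Q(sqrt(26931)) are distinct degree-2 extensions, so [K:Q] = 4 (Klein four Galois group).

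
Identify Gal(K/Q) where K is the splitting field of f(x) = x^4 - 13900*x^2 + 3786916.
Gal(K/Q) = Z/2Z (cyclic of order 2)

f factors as (x^2 - 13622)(x^2 - 278), so the splitting field is K = Q(sqrt(13622), sqrt(278)). The squarefree part of 13622 is 278 and the squarefree part of 278 is also 278, so sqrt(13622) and sqrt(278) are both rational multiples of sqrt(278). Hence Q(sqrt(13622)) = Q(sqrt(278)) = Q(sqrt(278)), and the splitting field collapses to a single degree-2 extension with Galois group Z/2Z.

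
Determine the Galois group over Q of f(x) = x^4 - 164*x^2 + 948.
Gal(K/Q) = V_4 (Klein four-group, Z/2Z × Z/2Z)

f factors as (x^2 - 158)(x^2 - 6), so the splitting field is K = Q(sqrt(158), sqrt(6)). The elements 158, 6, 948 are all non-squares in Q, so sqrt(158) and sqrt(6) generate independent quadratic extensions. Thus [K:Q] = 4 and Gal(K/Q) is generated by the two order-2 automorphisms sqrt(158) ↦ -sqrt(158) and sqrt(6) ↦ -sqrt(6), giving V_4.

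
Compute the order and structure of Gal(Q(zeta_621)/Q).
|Gal(Q(zeta_621)/Q)| = phi(621) = 396; group ≅ (Z/621Z)^* ≅ Z/18Z × Z/22Z

The n-th cyclotomic polynomial Φ_621(x) is the minimal polynomial of zeta_621 over Q and has degree phi(621) = 396. So Q(zeta_621) is a degree-396 Galois extension with Galois group (Z/621Z)^*. By CRT, (Z/621Z)^* ≅ (Z/27Z)^* × (Z/23Z)^*. Each prime-power unit group is (Z/27Z)^* ≅ Z/18Z; (Z/23Z)^* ≅ Z/22Z. Hence Gal(Q(zeta_621)/Q) ≅ Z/18Z × Z/22Z.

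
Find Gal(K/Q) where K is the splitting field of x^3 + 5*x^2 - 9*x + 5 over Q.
Gal(K/Q) = S_3 (symmetric group of order 6)

Compute the discriminant of x^3 + (5)*x^2 + (-9)*x + (5): Δ = -2284. Since Δ is not a rational square, the Galois group is not contained in A_3; it must be the full S_3 (irreducibility of the cubic rules out anything smaller).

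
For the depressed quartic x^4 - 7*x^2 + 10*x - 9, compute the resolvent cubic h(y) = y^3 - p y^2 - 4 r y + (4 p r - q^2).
h(y) = y^3 + 7*y^2 + 36*y + 152

Identify coefficients: p = -7, q = 10, r = -9.
Plug into h(y) = y^3 - p y^2 - 4 r y + (4 p r - q^2):
  h(y) = y^3 - (-7) y^2 - 4*(-9) y + (4*(-7)*(-9) - (10)^2)
       = y^3 + (7) y^2 + (36) y + (152).
Simplifying: h(y) = y^3 + 7*y^2 + 36*y + 152.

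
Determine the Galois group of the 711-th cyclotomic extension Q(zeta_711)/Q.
|Gal(Q(zeta_711)/Q)| = phi(711) = 468; group ≅ (Z/711Z)^* ≅ Z/6Z × Z/78Z

The n-th cyclotomic polynomial Φ_711(x) is the minimal polynomial of zeta_711 over Q and has degree phi(711) = 468. So Q(zeta_711) is a degree-468 Galois extension with Galois group (Z/711Z)^*. By CRT, (Z/711Z)^* ≅ (Z/9Z)^* × (Z/79Z)^*. Each prime-power unit group is (Z/9Z)^* ≅ Z/6Z; (Z/79Z)^* ≅ Z/78Z. Hence Gal(Q(zeta_711)/Q) ≅ Z/6Z × Z/78Z.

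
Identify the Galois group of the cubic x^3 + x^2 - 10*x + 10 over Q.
Gal(K/Q) = S_3 (symmetric group of order 6)

Compute the discriminant of x^3 + (1)*x^2 + (-10)*x + (10): Δ = -440. Since Δ is not a rational square, the Galois group is not contained in A_3; it must be the full S_3 (irreducibility of the cubic rules out anything smaller).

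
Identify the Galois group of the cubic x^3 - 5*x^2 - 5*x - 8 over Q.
Gal(K/Q) = S_3 (symmetric group of order 6)

Compute the discriminant of x^3 + (-5)*x^2 + (-5)*x + (-8): Δ = -8203. Since Δ is not a rational square, the Galois group is not contained in A_3; it must be the full S_3 (irreducibility of the cubic rules out anything smaller).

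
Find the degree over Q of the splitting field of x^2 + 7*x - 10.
[K:Q] = 2

The discriminant of x^2 + (7)*x + (-10) is b^2 - 4c = 49 - (-40) = 89. Since 89 is not a perfect square in Q, the polynomial is irreducible over Q. Its two roots generate a degree-2 extension, so [K:Q] = 2.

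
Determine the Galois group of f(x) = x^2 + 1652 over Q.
Gal(K/Q) = Z/2Z (cyclic of order 2)

x^2 + 1652 is irreducible over Q since -1652 is not a rational square. The splitting field Q(sqrt(-1652)) has degree 2 over Q, and its unique nontrivial automorphism is sqrt(-1652) ↦ -sqrt(-1652). Hence Gal(Q(sqrt(-1652))/Q) = Z/2Z.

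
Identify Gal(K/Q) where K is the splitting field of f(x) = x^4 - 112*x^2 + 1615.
Gal(K/Q) = V_4 (Klein four-group, Z/2Z × Z/2Z)

f factors as (x^2 - 17)(x^2 - 95), so the splitting field is K = Q(sqrt(17), sqrt(95)). The elements 17, 95, 1615 are all non-squares in Q, so sqrt(17) and sqrt(95) generate independent quadratic extensions. Thus [K:Q] = 4 and Gal(K/Q) is generated by the two order-2 automorphisms sqrt(17) ↦ -sqrt(17) and sqrt(95) ↦ -sqrt(95), giving V_4.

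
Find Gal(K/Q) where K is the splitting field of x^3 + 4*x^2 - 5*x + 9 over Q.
Gal(K/Q) = S_3 (symmetric group of order 6)

Compute the discriminant of x^3 + (4)*x^2 + (-5)*x + (9): Δ = -6831. Since Δ is not a rational square, the Galois group is not contained in A_3; it must be the full S_3 (irreducibility of the cubic rules out anything smaller).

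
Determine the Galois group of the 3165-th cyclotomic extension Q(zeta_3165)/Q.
|Gal(Q(zeta_3165)/Q)| = phi(3165) = 1680; group ≅ (Z/3165Z)^* ≅ Z/2Z × Z/4Z × Z/210Z

The n-th cyclotomic polynomial Φ_3165(x) is the minimal polynomial of zeta_3165 over Q and has degree phi(3165) = 1680. So Q(zeta_3165) is a degree-1680 Galois extension with Galois group (Z/3165Z)^*. By CRT, (Z/3165Z)^* ≅ (Z/3Z)^* × (Z/5Z)^* × (Z/211Z)^*. Each prime-power unit group is (Z/3Z)^* ≅ Z/2Z; (Z/5Z)^* ≅ Z/4Z; (Z/211Z)^* ≅ Z/210Z. Hence Gal(Q(zeta_3165)/Q) ≅ Z/2Z × Z/4Z × Z/210Z.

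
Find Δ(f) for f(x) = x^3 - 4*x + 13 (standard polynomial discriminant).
Δ = -4307

For a depressed cubic x^3 + p x + q the discriminant is Δ = -4 p^3 - 27 q^2 = -4*(-4)^3 - 27*(13)^2 = 256 - 4563 = -4307.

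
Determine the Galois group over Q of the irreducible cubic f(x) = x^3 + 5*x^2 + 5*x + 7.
Gal(K/Q) = S_3 (symmetric group of order 6)

Compute the discriminant of x^3 + (5)*x^2 + (5)*x + (7): Δ = -1548. Since Δ is not a rational square, the Galois group is not contained in A_3; it must be the full S_3 (irreducibility of the cubic rules out anything smaller).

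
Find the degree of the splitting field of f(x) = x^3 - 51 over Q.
[K:Q] = 6

x^3 - 51 has one real root r = 51^(1/3) and two complex roots r*zeta_3, r*zeta_3^2 where zeta_3 = e^(2*pi*i/3). The splitting field is Q(r, zeta_3). [Q(r):Q] = 3 and [Q(zeta_3):Q] = 2 with gcd = 1, so [Q(r, zeta_3):Q] = 3 * 2 = 6.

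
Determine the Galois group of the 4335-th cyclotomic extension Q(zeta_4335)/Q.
|Gal(Q(zeta_4335)/Q)| = phi(4335) = 2176; group ≅ (Z/4335Z)^* ≅ Z/2Z × Z/4Z × Z/272Z

The n-th cyclotomic polynomial Φ_4335(x) is the minimal polynomial of zeta_4335 over Q and has degree phi(4335) = 2176. So Q(zeta_4335) is a degree-2176 Galois extension with Galois group (Z/4335Z)^*. By CRT, (Z/4335Z)^* ≅ (Z/3Z)^* × (Z/5Z)^* × (Z/289Z)^*. Each prime-power unit group is (Z/3Z)^* ≅ Z/2Z; (Z/5Z)^* ≅ Z/4Z; (Z/289Z)^* ≅ Z/272Z. Hence Gal(Q(zeta_4335)/Q) ≅ Z/2Z × Z/4Z × Z/272Z.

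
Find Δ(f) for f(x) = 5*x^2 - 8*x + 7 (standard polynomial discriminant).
Δ = -76

For a quadratic a x^2 + b x + c the discriminant is Δ = b^2 - 4ac = (-8)^2 - 4*(5)*(7) = 64 - (140) = -76.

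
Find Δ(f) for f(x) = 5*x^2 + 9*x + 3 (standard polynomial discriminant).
Δ = 21

For a quadratic a x^2 + b x + c the discriminant is Δ = b^2 - 4ac = (9)^2 - 4*(5)*(3) = 81 - (60) = 21.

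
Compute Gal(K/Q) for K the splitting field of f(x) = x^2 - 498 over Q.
Gal(K/Q) = Z/2Z (cyclic of order 2)

x^2 - 498 is irreducible over Q since 498 is not a rational square. The splitting field Q(sqrt(498)) has degree 2 over Q, and its unique nontrivial automorphism is sqrt(498) ↦ -sqrt(498). Hence Gal(Q(sqrt(498))/Q) = Z/2Z.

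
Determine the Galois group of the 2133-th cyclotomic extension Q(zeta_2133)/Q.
|Gal(Q(zeta_2133)/Q)| = phi(2133) = 1404; group ≅ (Z/2133Z)^* ≅ Z/18Z × Z/78Z

The n-th cyclotomic polynomial Φ_2133(x) is the minimal polynomial of zeta_2133 over Q and has degree phi(2133) = 1404. So Q(zeta_2133) is a degree-1404 Galois extension with Galois group (Z/2133Z)^*. By CRT, (Z/2133Z)^* ≅ (Z/27Z)^* × (Z/79Z)^*. Each prime-power unit group is (Z/27Z)^* ≅ Z/18Z; (Z/79Z)^* ≅ Z/78Z. Hence Gal(Q(zeta_2133)/Q) ≅ Z/18Z × Z/78Z.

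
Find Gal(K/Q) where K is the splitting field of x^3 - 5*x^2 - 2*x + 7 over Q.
Gal(K/Q) = S_3 (symmetric group of order 6)

Compute the discriminant of x^3 + (-5)*x^2 + (-2)*x + (7): Δ = 3569. Since Δ is not a rational square, the Galois group is not contained in A_3; it must be the full S_3 (irreducibility of the cubic rules out anything smaller).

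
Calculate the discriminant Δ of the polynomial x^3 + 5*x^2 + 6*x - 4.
Δ = -556

For x^3 + a x^2 + b x + c the discriminant is Δ = 18 a b c - 4 a^3 c + a^2 b^2 - 4 b^3 - 27 c^2.
Plug a = 5, b = 6, c = -4:
  18*(5)*(6)*(-4) - 4*(5)^3*(-4) + (5)^2*(6)^2 - 4*(6)^3 - 27*(-4)^2
  = -2160 + (2000) + 900 + (-864) + (-432)
  = -556.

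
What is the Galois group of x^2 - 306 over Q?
Gal(K/Q) = Z/2Z (cyclic of order 2)

x^2 - 306 is irreducible over Q since 306 is not a rational square. The splitting field Q(sqrt(306)) has degree 2 over Q, and its unique nontrivial automorphism is sqrt(306) ↦ -sqrt(306). Hence Gal(Q(sqrt(306))/Q) = Z/2Z.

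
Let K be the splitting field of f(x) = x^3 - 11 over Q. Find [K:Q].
[K:Q] = 6

x^3 - 11 has one real root r = 11^(1/3) and two complex roots r*zeta_3, r*zeta_3^2 where zeta_3 = e^(2*pi*i/3). The splitting field is Q(r, zeta_3). [Q(r):Q] = 3 and [Q(zeta_3):Q] = 2 with gcd = 1, so [Q(r, zeta_3):Q] = 3 * 2 = 6.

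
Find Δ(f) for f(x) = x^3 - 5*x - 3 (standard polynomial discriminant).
Δ = 257

For a depressed cubic x^3 + p x + q the discriminant is Δ = -4 p^3 - 27 q^2 = -4*(-5)^3 - 27*(-3)^2 = 500 - 243 = 257.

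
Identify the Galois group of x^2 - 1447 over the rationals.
Gal(K/Q) = Z/2Z (cyclic of order 2)

x^2 - 1447 is irreducible over Q since 1447 is not a rational square. The splitting field Q(sqrt(1447)) has degree 2 over Q, and its unique nontrivial automorphism is sqrt(1447) ↦ -sqrt(1447). Hence Gal(Q(sqrt(1447))/Q) = Z/2Z.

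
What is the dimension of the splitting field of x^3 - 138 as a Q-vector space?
[K:Q] = 6

x^3 - 138 has one real root r = 138^(1/3) and two complex roots r*zeta_3, r*zeta_3^2 where zeta_3 = e^(2*pi*i/3). The splitting field is Q(r, zeta_3). [Q(r):Q] = 3 and [Q(zeta_3):Q] = 2 with gcd = 1, so [Q(r, zeta_3):Q] = 3 * 2 = 6.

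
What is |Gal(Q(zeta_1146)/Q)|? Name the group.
|Gal(Q(zeta_1146)/Q)| = phi(1146) = 380; group ≅ (Z/1146Z)^* ≅ Z/2Z × Z/190Z

The n-th cyclotomic polynomial Φ_1146(x) is the minimal polynomial of zeta_1146 over Q and has degree phi(1146) = 380. So Q(zeta_1146) is a degree-380 Galois extension with Galois group (Z/1146Z)^*. By CRT, (Z/1146Z)^* ≅ (Z/2Z)^* × (Z/3Z)^* × (Z/191Z)^*. Each prime-power unit group is (Z/2Z)^* ≅ trivial group (order 1); (Z/3Z)^* ≅ Z/2Z; (Z/191Z)^* ≅ Z/190Z. Hence Gal(Q(zeta_1146)/Q) ≅ Z/2Z × Z/190Z.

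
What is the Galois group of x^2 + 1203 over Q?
Gal(K/Q) = Z/2Z (cyclic of order 2)

x^2 + 1203 is irreducible over Q since -1203 is not a rational square. The splitting field Q(sqrt(-1203)) has degree 2 over Q, and its unique nontrivial automorphism is sqrt(-1203) ↦ -sqrt(-1203). Hence Gal(Q(sqrt(-1203))/Q) = Z/2Z.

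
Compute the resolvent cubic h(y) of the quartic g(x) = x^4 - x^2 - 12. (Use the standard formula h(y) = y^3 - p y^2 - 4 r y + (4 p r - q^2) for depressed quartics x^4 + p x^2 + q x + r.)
h(y) = y^3 + y^2 + 48*y + 48

Identify coefficients: p = -1, q = 0, r = -12.
Plug into h(y) = y^3 - p y^2 - 4 r y + (4 p r - q^2):
  h(y) = y^3 - (-1) y^2 - 4*(-12) y + (4*(-1)*(-12) - (0)^2)
       = y^3 + (1) y^2 + (48) y + (48).
Simplifying: h(y) = y^3 + y^2 + 48*y + 48.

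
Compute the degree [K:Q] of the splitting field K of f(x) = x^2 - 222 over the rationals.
[K:Q] = 2

The polynomial x^2 - 222 is irreducible over Q since 222 is not a perfect square. Its splitting field is Q(sqrt(222)), which has degree 2 over Q.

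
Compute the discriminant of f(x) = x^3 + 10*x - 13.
Δ = -8563

For a depressed cubic x^3 + p x + q the discriminant is Δ = -4 p^3 - 27 q^2 = -4*(10)^3 - 27*(-13)^2 = -4000 - 4563 = -8563.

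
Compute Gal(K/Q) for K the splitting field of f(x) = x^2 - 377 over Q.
Gal(K/Q) = Z/2Z (cyclic of order 2)

x^2 - 377 is irreducible over Q since 377 is not a rational square. The splitting field Q(sqrt(377)) has degree 2 over Q, and its unique nontrivial automorphism is sqrt(377) ↦ -sqrt(377). Hence Gal(Q(sqrt(377))/Q) = Z/2Z.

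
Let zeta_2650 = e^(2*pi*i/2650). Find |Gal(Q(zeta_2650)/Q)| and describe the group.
|Gal(Q(zeta_2650)/Q)| = phi(2650) = 1040; group ≅ (Z/2650Z)^* ≅ Z/20Z × Z/52Z

The n-th cyclotomic polynomial Φ_2650(x) is the minimal polynomial of zeta_2650 over Q and has degree phi(2650) = 1040. So Q(zeta_2650) is a degree-1040 Galois extension with Galois group (Z/2650Z)^*. By CRT, (Z/2650Z)^* ≅ (Z/2Z)^* × (Z/25Z)^* × (Z/53Z)^*. Each prime-power unit group is (Z/2Z)^* ≅ trivial group (order 1); (Z/25Z)^* ≅ Z/20Z; (Z/53Z)^* ≅ Z/52Z. Hence Gal(Q(zeta_2650)/Q) ≅ Z/20Z × Z/52Z.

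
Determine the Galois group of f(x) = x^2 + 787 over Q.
Gal(K/Q) = Z/2Z (cyclic of order 2)

x^2 + 787 is irreducible over Q since -787 is not a rational square. The splitting field Q(sqrt(-787)) has degree 2 over Q, and its unique nontrivial automorphism is sqrt(-787) ↦ -sqrt(-787). Hence Gal(Q(sqrt(-787))/Q) = Z/2Z.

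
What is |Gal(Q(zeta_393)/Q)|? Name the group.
|Gal(Q(zeta_393)/Q)| = phi(393) = 260; group ≅ (Z/393Z)^* ≅ Z/2Z × Z/130Z

The n-th cyclotomic polynomial Φ_393(x) is the minimal polynomial of zeta_393 over Q and has degree phi(393) = 260. So Q(zeta_393) is a degree-260 Galois extension with Galois group (Z/393Z)^*. By CRT, (Z/393Z)^* ≅ (Z/3Z)^* × (Z/131Z)^*. Each prime-power unit group is (Z/3Z)^* ≅ Z/2Z; (Z/131Z)^* ≅ Z/130Z. Hence Gal(Q(zeta_393)/Q) ≅ Z/2Z × Z/130Z.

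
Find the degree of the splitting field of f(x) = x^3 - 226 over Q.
[K:Q] = 6

x^3 - 226 has one real root r = 226^(1/3) and two complex roots r*zeta_3, r*zeta_3^2 where zeta_3 = e^(2*pi*i/3). The splitting field is Q(r, zeta_3). [Q(r):Q] = 3 and [Q(zeta_3):Q] = 2 with gcd = 1, so [Q(r, zeta_3):Q] = 3 * 2 = 6.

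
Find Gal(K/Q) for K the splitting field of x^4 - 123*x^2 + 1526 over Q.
Gal(K/Q) = V_4 (Klein four-group, Z/2Z × Z/2Z)

f factors as (x^2 - 14)(x^2 - 109), so the splitting field is K = Q(sqrt(14), sqrt(109)). The elements 14, 109, 1526 are all non-squares in Q, so sqrt(14) and sqrt(109) generate independent quadratic extensions. Thus [K:Q] = 4 and Gal(K/Q) is generated by the two order-2 automorphisms sqrt(14) ↦ -sqrt(14) and sqrt(109) ↦ -sqrt(109), giving V_4.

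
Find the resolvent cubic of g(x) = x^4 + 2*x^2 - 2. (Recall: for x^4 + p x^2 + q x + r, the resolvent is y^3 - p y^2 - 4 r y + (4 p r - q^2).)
h(y) = y^3 - 2*y^2 + 8*y - 16

Identify coefficients: p = 2, q = 0, r = -2.
Plug into h(y) = y^3 - p y^2 - 4 r y + (4 p r - q^2):
  h(y) = y^3 - (2) y^2 - 4*(-2) y + (4*(2)*(-2) - (0)^2)
       = y^3 + (-2) y^2 + (8) y + (-16).
Simplifying: h(y) = y^3 - 2*y^2 + 8*y - 16.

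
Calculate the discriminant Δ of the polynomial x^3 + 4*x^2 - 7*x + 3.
Δ = -367

For x^3 + a x^2 + b x + c the discriminant is Δ = 18 a b c - 4 a^3 c + a^2 b^2 - 4 b^3 - 27 c^2.
Plug a = 4, b = -7, c = 3:
  18*(4)*(-7)*(3) - 4*(4)^3*(3) + (4)^2*(-7)^2 - 4*(-7)^3 - 27*(3)^2
  = -1512 + (-768) + 784 + (1372) + (-243)
  = -367.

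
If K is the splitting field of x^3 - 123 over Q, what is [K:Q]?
[K:Q] = 6

x^3 - 123 has one real root r = 123^(1/3) and two complex roots r*zeta_3, r*zeta_3^2 where zeta_3 = e^(2*pi*i/3). The splitting field is Q(r, zeta_3). [Q(r):Q] = 3 and [Q(zeta_3):Q] = 2 with gcd = 1, so [Q(r, zeta_3):Q] = 3 * 2 = 6.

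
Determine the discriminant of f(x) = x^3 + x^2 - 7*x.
Δ = 1421

For x^3 + a x^2 + b x + c the discriminant is Δ = 18 a b c - 4 a^3 c + a^2 b^2 - 4 b^3 - 27 c^2.
Plug a = 1, b = -7, c = 0:
  18*(1)*(-7)*(0) - 4*(1)^3*(0) + (1)^2*(-7)^2 - 4*(-7)^3 - 27*(0)^2
  = 0 + (0) + 49 + (1372) + (0)
  = 1421.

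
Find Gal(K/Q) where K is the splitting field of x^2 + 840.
Gal(K/Q) = Z/2Z (cyclic of order 2)

x^2 + 840 is irreducible over Q since -840 is not a rational square. The splitting field Q(sqrt(-840)) has degree 2 over Q, and its unique nontrivial automorphism is sqrt(-840) ↦ -sqrt(-840). Hence Gal(Q(sqrt(-840))/Q) = Z/2Z.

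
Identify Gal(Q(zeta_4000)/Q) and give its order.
|Gal(Q(zeta_4000)/Q)| = phi(4000) = 1600; group ≅ (Z/4000Z)^* ≅ Z/2Z × Z/8Z × Z/100Z

The n-th cyclotomic polynomial Φ_4000(x) is the minimal polynomial of zeta_4000 over Q and has degree phi(4000) = 1600. So Q(zeta_4000) is a degree-1600 Galois extension with Galois group (Z/4000Z)^*. By CRT, (Z/4000Z)^* ≅ (Z/32Z)^* × (Z/125Z)^*. Each prime-power unit group is (Z/32Z)^* ≅ Z/2Z × Z/8Z; (Z/125Z)^* ≅ Z/100Z. Hence Gal(Q(zeta_4000)/Q) ≅ Z/2Z × Z/8Z × Z/100Z.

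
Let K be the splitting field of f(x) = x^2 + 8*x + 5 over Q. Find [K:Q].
[K:Q] = 2

The discriminant of x^2 + (8)*x + (5) is b^2 - 4c = 64 - (20) = 44. Since 44 is not a perfect square in Q, the polynomial is irreducible over Q. Its two roots generate a degree-2 extension, so [K:Q] = 2.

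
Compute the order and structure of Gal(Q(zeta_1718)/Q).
|Gal(Q(zeta_1718)/Q)| = phi(1718) = 858; group ≅ (Z/1718Z)^* ≅ Z/858Z

The n-th cyclotomic polynomial Φ_1718(x) is the minimal polynomial of zeta_1718 over Q and has degree phi(1718) = 858. So Q(zeta_1718) is a degree-858 Galois extension with Galois group (Z/1718Z)^*. By CRT, (Z/1718Z)^* ≅ (Z/2Z)^* × (Z/859Z)^*. Each prime-power unit group is (Z/2Z)^* ≅ trivial group (order 1); (Z/859Z)^* ≅ Z/858Z. Hence Gal(Q(zeta_1718)/Q) ≅ Z/858Z.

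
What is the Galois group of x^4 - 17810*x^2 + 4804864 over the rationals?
Gal(K/Q) = Z/2Z (cyclic of order 2)

f factors as (x^2 - 274)(x^2 - 17536), so the splitting field is K = Q(sqrt(274), sqrt(17536)). The squarefree part of 274 is 274 and the squarefree part of 17536 is also 274, so sqrt(274) and sqrt(17536) are both rational multiples of sqrt(274). Hence Q(sqrt(274)) = Q(sqrt(17536)) = Q(sqrt(274)), and the splitting field collapses to a single degree-2 extension with Galois group Z/2Z.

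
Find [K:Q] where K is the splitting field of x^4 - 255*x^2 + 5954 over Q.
[K:Q] = 4

f factors as (x^2 - 26)(x^2 - 229); the splitting field is K = Q(sqrt(26), sqrt(229)). Since 26, 229, and 5954 are all non-squares in Q, the three subfields Q(sqrt(26)), Q(sqrt(229)), Q(sqrt(5954)) are distinct degree-2 extensions, so [K:Q] = 4 (Klein four Galois group).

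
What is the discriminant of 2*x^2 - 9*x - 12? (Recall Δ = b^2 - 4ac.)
Δ = 177

For a quadratic a x^2 + b x + c the discriminant is Δ = b^2 - 4ac = (-9)^2 - 4*(2)*(-12) = 81 - (-96) = 177.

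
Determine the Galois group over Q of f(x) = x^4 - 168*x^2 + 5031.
Gal(K/Q) = V_4 (Klein four-group, Z/2Z × Z/2Z)

f factors as (x^2 - 39)(x^2 - 129), so the splitting field is K = Q(sqrt(39), sqrt(129)). The elements 39, 129, 5031 are all non-squares in Q, so sqrt(39) and sqrt(129) generate independent quadratic extensions. Thus [K:Q] = 4 and Gal(K/Q) is generated by the two order-2 automorphisms sqrt(39) ↦ -sqrt(39) and sqrt(129) ↦ -sqrt(129), giving V_4.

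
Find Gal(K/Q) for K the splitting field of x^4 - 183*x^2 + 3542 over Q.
Gal(K/Q) = V_4 (Klein four-group, Z/2Z × Z/2Z)

f factors as (x^2 - 22)(x^2 - 161), so the splitting field is K = Q(sqrt(22), sqrt(161)). The elements 22, 161, 3542 are all non-squares in Q, so sqrt(22) and sqrt(161) generate independent quadratic extensions. Thus [K:Q] = 4 and Gal(K/Q) is generated by the two order-2 automorphisms sqrt(22) ↦ -sqrt(22) and sqrt(161) ↦ -sqrt(161), giving V_4.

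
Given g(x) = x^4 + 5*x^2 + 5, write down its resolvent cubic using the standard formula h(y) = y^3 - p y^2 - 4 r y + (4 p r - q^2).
h(y) = y^3 - 5*y^2 - 20*y + 100

Identify coefficients: p = 5, q = 0, r = 5.
Plug into h(y) = y^3 - p y^2 - 4 r y + (4 p r - q^2):
  h(y) = y^3 - (5) y^2 - 4*(5) y + (4*(5)*(5) - (0)^2)
       = y^3 + (-5) y^2 + (-20) y + (100).
Simplifying: h(y) = y^3 - 5*y^2 - 20*y + 100.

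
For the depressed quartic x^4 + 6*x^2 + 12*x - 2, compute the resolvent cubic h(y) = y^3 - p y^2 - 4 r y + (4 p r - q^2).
h(y) = y^3 - 6*y^2 + 8*y - 192

Identify coefficients: p = 6, q = 12, r = -2.
Plug into h(y) = y^3 - p y^2 - 4 r y + (4 p r - q^2):
  h(y) = y^3 - (6) y^2 - 4*(-2) y + (4*(6)*(-2) - (12)^2)
       = y^3 + (-6) y^2 + (8) y + (-192).
Simplifying: h(y) = y^3 - 6*y^2 + 8*y - 192.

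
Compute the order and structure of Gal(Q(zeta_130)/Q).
|Gal(Q(zeta_130)/Q)| = phi(130) = 48; group ≅ (Z/130Z)^* ≅ Z/4Z × Z/12Z

The n-th cyclotomic polynomial Φ_130(x) is the minimal polynomial of zeta_130 over Q and has degree phi(130) = 48. So Q(zeta_130) is a degree-48 Galois extension with Galois group (Z/130Z)^*. By CRT, (Z/130Z)^* ≅ (Z/2Z)^* × (Z/5Z)^* × (Z/13Z)^*. Each prime-power unit group is (Z/2Z)^* ≅ trivial group (order 1); (Z/5Z)^* ≅ Z/4Z; (Z/13Z)^* ≅ Z/12Z. Hence Gal(Q(zeta_130)/Q) ≅ Z/4Z × Z/12Z.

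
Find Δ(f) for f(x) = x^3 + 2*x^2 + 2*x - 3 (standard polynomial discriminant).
Δ = -379

For x^3 + a x^2 + b x + c the discriminant is Δ = 18 a b c - 4 a^3 c + a^2 b^2 - 4 b^3 - 27 c^2.
Plug a = 2, b = 2, c = -3:
  18*(2)*(2)*(-3) - 4*(2)^3*(-3) + (2)^2*(2)^2 - 4*(2)^3 - 27*(-3)^2
  = -216 + (96) + 16 + (-32) + (-243)
  = -379.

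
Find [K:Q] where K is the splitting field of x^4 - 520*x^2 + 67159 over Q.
[K:Q] = 4

f factors as (x^2 - 281)(x^2 - 239); the splitting field is K = Q(sqrt(281), sqrt(239)). Since 281, 239, and 67159 are all non-squares in Q, the three subfields Q(sqrt(281)), Q(sqrt(239)), Q(sqrt(67159)) are distinct degree-2 extensions, so [K:Q] = 4 (Klein four Galois group).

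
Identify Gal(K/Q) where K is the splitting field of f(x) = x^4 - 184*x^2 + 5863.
Gal(K/Q) = V_4 (Klein four-group, Z/2Z × Z/2Z)

f factors as (x^2 - 41)(x^2 - 143), so the splitting field is K = Q(sqrt(41), sqrt(143)). The elements 41, 143, 5863 are all non-squares in Q, so sqrt(41) and sqrt(143) generate independent quadratic extensions. Thus [K:Q] = 4 and Gal(K/Q) is generated by the two order-2 automorphisms sqrt(41) ↦ -sqrt(41) and sqrt(143) ↦ -sqrt(143), giving V_4.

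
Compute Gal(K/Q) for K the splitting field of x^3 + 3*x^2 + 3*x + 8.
Gal(K/Q) = S_3 (symmetric group of order 6)

Compute the discriminant of x^3 + (3)*x^2 + (3)*x + (8): Δ = -1323. Since Δ is not a rational square, the Galois group is not contained in A_3; it must be the full S_3 (irreducibility of the cubic rules out anything smaller).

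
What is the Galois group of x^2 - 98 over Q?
Gal(K/Q) = Z/2Z (cyclic of order 2)

x^2 - 98 is irreducible over Q since 98 is not a rational square. The splitting field Q(sqrt(98)) has degree 2 over Q, and its unique nontrivial automorphism is sqrt(98) ↦ -sqrt(98). Hence Gal(Q(sqrt(98))/Q) = Z/2Z.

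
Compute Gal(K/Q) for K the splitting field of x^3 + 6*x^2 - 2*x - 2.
Gal(K/Q) = S_3 (symmetric group of order 6)

Compute the discriminant of x^3 + (6)*x^2 + (-2)*x + (-2): Δ = 2228. Since Δ is not a rational square, the Galois group is not contained in A_3; it must be the full S_3 (irreducibility of the cubic rules out anything smaller).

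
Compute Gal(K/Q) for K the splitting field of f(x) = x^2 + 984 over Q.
Gal(K/Q) = Z/2Z (cyclic of order 2)

x^2 + 984 is irreducible over Q since -984 is not a rational square. The splitting field Q(sqrt(-984)) has degree 2 over Q, and its unique nontrivial automorphism is sqrt(-984) ↦ -sqrt(-984). Hence Gal(Q(sqrt(-984))/Q) = Z/2Z.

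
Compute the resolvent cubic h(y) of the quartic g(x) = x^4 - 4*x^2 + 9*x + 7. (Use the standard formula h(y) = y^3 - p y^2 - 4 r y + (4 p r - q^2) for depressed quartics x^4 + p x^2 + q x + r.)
h(y) = y^3 + 4*y^2 - 28*y - 193

Identify coefficients: p = -4, q = 9, r = 7.
Plug into h(y) = y^3 - p y^2 - 4 r y + (4 p r - q^2):
  h(y) = y^3 - (-4) y^2 - 4*(7) y + (4*(-4)*(7) - (9)^2)
       = y^3 + (4) y^2 + (-28) y + (-193).
Simplifying: h(y) = y^3 + 4*y^2 - 28*y - 193.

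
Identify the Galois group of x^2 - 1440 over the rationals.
Gal(K/Q) = Z/2Z (cyclic of order 2)

x^2 - 1440 is irreducible over Q since 1440 is not a rational square. The splitting field Q(sqrt(1440)) has degree 2 over Q, and its unique nontrivial automorphism is sqrt(1440) ↦ -sqrt(1440). Hence Gal(Q(sqrt(1440))/Q) = Z/2Z.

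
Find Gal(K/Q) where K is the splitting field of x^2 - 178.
Gal(K/Q) = Z/2Z (cyclic of order 2)

x^2 - 178 is irreducible over Q since 178 is not a rational square. The splitting field Q(sqrt(178)) has degree 2 over Q, and its unique nontrivial automorphism is sqrt(178) ↦ -sqrt(178). Hence Gal(Q(sqrt(178))/Q) = Z/2Z.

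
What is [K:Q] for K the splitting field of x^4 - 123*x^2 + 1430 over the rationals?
[K:Q] = 4

f factors as (x^2 - 110)(x^2 - 13); the splitting field is K = Q(sqrt(110), sqrt(13)). Since 110, 13, and 1430 are all non-squares in Q, the three subfields Q(sqrt(110)), Q(sqrt(13)), Q(sqrt(1430)) are distinct degree-2 extensions, so [K:Q] = 4 (Klein four Galois group).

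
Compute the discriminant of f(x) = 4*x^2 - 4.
Δ = 64

For a quadratic a x^2 + b x + c the discriminant is Δ = b^2 - 4ac = (0)^2 - 4*(4)*(-4) = 0 - (-64) = 64.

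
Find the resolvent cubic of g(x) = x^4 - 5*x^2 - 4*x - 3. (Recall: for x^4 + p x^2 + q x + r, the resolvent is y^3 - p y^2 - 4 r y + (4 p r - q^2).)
h(y) = y^3 + 5*y^2 + 12*y + 44

Identify coefficients: p = -5, q = -4, r = -3.
Plug into h(y) = y^3 - p y^2 - 4 r y + (4 p r - q^2):
  h(y) = y^3 - (-5) y^2 - 4*(-3) y + (4*(-5)*(-3) - (-4)^2)
       = y^3 + (5) y^2 + (12) y + (44).
Simplifying: h(y) = y^3 + 5*y^2 + 12*y + 44.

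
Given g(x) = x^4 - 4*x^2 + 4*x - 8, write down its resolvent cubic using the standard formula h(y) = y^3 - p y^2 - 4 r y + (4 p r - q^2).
h(y) = y^3 + 4*y^2 + 32*y + 112

Identify coefficients: p = -4, q = 4, r = -8.
Plug into h(y) = y^3 - p y^2 - 4 r y + (4 p r - q^2):
  h(y) = y^3 - (-4) y^2 - 4*(-8) y + (4*(-4)*(-8) - (4)^2)
       = y^3 + (4) y^2 + (32) y + (112).
Simplifying: h(y) = y^3 + 4*y^2 + 32*y + 112.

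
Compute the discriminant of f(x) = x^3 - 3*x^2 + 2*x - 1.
Δ = -23

For x^3 + a x^2 + b x + c the discriminant is Δ = 18 a b c - 4 a^3 c + a^2 b^2 - 4 b^3 - 27 c^2.
Plug a = -3, b = 2, c = -1:
  18*(-3)*(2)*(-1) - 4*(-3)^3*(-1) + (-3)^2*(2)^2 - 4*(2)^3 - 27*(-1)^2
  = 108 + (-108) + 36 + (-32) + (-27)
  = -23.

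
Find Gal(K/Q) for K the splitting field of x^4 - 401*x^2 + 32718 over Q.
Gal(K/Q) = V_4 (Klein four-group, Z/2Z × Z/2Z)

f factors as (x^2 - 114)(x^2 - 287), so the splitting field is K = Q(sqrt(114), sqrt(287)). The elements 114, 287, 32718 are all non-squares in Q, so sqrt(114) and sqrt(287) generate independent quadratic extensions. Thus [K:Q] = 4 and Gal(K/Q) is generated by the two order-2 automorphisms sqrt(114) ↦ -sqrt(114) and sqrt(287) ↦ -sqrt(287), giving V_4.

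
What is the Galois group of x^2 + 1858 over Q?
Gal(K/Q) = Z/2Z (cyclic of order 2)

x^2 + 1858 is irreducible over Q since -1858 is not a rational square. The splitting field Q(sqrt(-1858)) has degree 2 over Q, and its unique nontrivial automorphism is sqrt(-1858) ↦ -sqrt(-1858). Hence Gal(Q(sqrt(-1858))/Q) = Z/2Z.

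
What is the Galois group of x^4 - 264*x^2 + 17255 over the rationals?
Gal(K/Q) = V_4 (Klein four-group, Z/2Z × Z/2Z)

f factors as (x^2 - 145)(x^2 - 119), so the splitting field is K = Q(sqrt(145), sqrt(119)). The elements 145, 119, 17255 are all non-squares in Q, so sqrt(145) and sqrt(119) generate independent quadratic extensions. Thus [K:Q] = 4 and Gal(K/Q) is generated by the two order-2 automorphisms sqrt(145) ↦ -sqrt(145) and sqrt(119) ↦ -sqrt(119), giving V_4.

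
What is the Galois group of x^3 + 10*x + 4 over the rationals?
Gal(K/Q) = S_3 (symmetric group of order 6)

Compute the discriminant of x^3 + (0)*x^2 + (10)*x + (4): Δ = -4432. Since Δ is not a rational square, the Galois group is not contained in A_3; it must be the full S_3 (irreducibility of the cubic rules out anything smaller).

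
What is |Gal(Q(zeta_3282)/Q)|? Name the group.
|Gal(Q(zeta_3282)/Q)| = phi(3282) = 1092; group ≅ (Z/3282Z)^* ≅ Z/2Z × Z/546Z

The n-th cyclotomic polynomial Φ_3282(x) is the minimal polynomial of zeta_3282 over Q and has degree phi(3282) = 1092. So Q(zeta_3282) is a degree-1092 Galois extension with Galois group (Z/3282Z)^*. By CRT, (Z/3282Z)^* ≅ (Z/2Z)^* × (Z/3Z)^* × (Z/547Z)^*. Each prime-power unit group is (Z/2Z)^* ≅ trivial group (order 1); (Z/3Z)^* ≅ Z/2Z; (Z/547Z)^* ≅ Z/546Z. Hence Gal(Q(zeta_3282)/Q) ≅ Z/2Z × Z/546Z.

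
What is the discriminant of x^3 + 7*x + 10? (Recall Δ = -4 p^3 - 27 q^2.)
Δ = -4072

For a depressed cubic x^3 + p x + q the discriminant is Δ = -4 p^3 - 27 q^2 = -4*(7)^3 - 27*(10)^2 = -1372 - 2700 = -4072.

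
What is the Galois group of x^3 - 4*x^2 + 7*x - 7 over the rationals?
Gal(K/Q) = S_3 (symmetric group of order 6)

Compute the discriminant of x^3 + (-4)*x^2 + (7)*x + (-7): Δ = -175. Since Δ is not a rational square, the Galois group is not contained in A_3; it must be the full S_3 (irreducibility of the cubic rules out anything smaller).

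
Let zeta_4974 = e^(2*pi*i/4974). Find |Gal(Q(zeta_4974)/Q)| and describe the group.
|Gal(Q(zeta_4974)/Q)| = phi(4974) = 1656; group ≅ (Z/4974Z)^* ≅ Z/2Z × Z/828Z

The n-th cyclotomic polynomial Φ_4974(x) is the minimal polynomial of zeta_4974 over Q and has degree phi(4974) = 1656. So Q(zeta_4974) is a degree-1656 Galois extension with Galois group (Z/4974Z)^*. By CRT, (Z/4974Z)^* ≅ (Z/2Z)^* × (Z/3Z)^* × (Z/829Z)^*. Each prime-power unit group is (Z/2Z)^* ≅ trivial group (order 1); (Z/3Z)^* ≅ Z/2Z; (Z/829Z)^* ≅ Z/828Z. Hence Gal(Q(zeta_4974)/Q) ≅ Z/2Z × Z/828Z.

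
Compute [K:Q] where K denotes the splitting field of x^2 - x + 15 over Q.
[K:Q] = 2

The discriminant of x^2 + (-1)*x + (15) is b^2 - 4c = 1 - (60) = -59. Since -59 is not a perfect square in Q, the polynomial is irreducible over Q. Its two roots generate a degree-2 extension, so [K:Q] = 2.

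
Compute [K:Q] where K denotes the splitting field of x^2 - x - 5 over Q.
[K:Q] = 2

The discriminant of x^2 + (-1)*x + (-5) is b^2 - 4c = 1 - (-20) = 21. Since 21 is not a perfect square in Q, the polynomial is irreducible over Q. Its two roots generate a degree-2 extension, so [K:Q] = 2.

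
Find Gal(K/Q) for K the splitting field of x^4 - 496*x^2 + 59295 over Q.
Gal(K/Q) = V_4 (Klein four-group, Z/2Z × Z/2Z)

f factors as (x^2 - 201)(x^2 - 295), so the splitting field is K = Q(sqrt(201), sqrt(295)). The elements 201, 295, 59295 are all non-squares in Q, so sqrt(201) and sqrt(295) generate independent quadratic extensions. Thus [K:Q] = 4 and Gal(K/Q) is generated by the two order-2 automorphisms sqrt(201) ↦ -sqrt(201) and sqrt(295) ↦ -sqrt(295), giving V_4.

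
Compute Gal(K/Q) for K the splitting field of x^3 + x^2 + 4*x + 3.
Gal(K/Q) = S_3 (symmetric group of order 6)

Compute the discriminant of x^3 + (1)*x^2 + (4)*x + (3): Δ = -279. Since Δ is not a rational square, the Galois group is not contained in A_3; it must be the full S_3 (irreducibility of the cubic rules out anything smaller).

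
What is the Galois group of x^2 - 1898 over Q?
Gal(K/Q) = Z/2Z (cyclic of order 2)

x^2 - 1898 is irreducible over Q since 1898 is not a rational square. The splitting field Q(sqrt(1898)) has degree 2 over Q, and its unique nontrivial automorphism is sqrt(1898) ↦ -sqrt(1898). Hence Gal(Q(sqrt(1898))/Q) = Z/2Z.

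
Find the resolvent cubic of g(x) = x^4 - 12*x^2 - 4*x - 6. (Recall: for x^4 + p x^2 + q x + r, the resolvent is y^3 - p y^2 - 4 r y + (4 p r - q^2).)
h(y) = y^3 + 12*y^2 + 24*y + 272

Identify coefficients: p = -12, q = -4, r = -6.
Plug into h(y) = y^3 - p y^2 - 4 r y + (4 p r - q^2):
  h(y) = y^3 - (-12) y^2 - 4*(-6) y + (4*(-12)*(-6) - (-4)^2)
       = y^3 + (12) y^2 + (24) y + (272).
Simplifying: h(y) = y^3 + 12*y^2 + 24*y + 272.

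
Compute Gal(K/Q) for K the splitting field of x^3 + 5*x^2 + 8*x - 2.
Gal(K/Q) = S_3 (symmetric group of order 6)

Compute the discriminant of x^3 + (5)*x^2 + (8)*x + (-2): Δ = -996. Since Δ is not a rational square, the Galois group is not contained in A_3; it must be the full S_3 (irreducibility of the cubic rules out anything smaller).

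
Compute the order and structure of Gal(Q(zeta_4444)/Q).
|Gal(Q(zeta_4444)/Q)| = phi(4444) = 2000; group ≅ (Z/4444Z)^* ≅ Z/2Z × Z/10Z × Z/100Z

The n-th cyclotomic polynomial Φ_4444(x) is the minimal polynomial of zeta_4444 over Q and has degree phi(4444) = 2000. So Q(zeta_4444) is a degree-2000 Galois extension with Galois group (Z/4444Z)^*. By CRT, (Z/4444Z)^* ≅ (Z/4Z)^* × (Z/11Z)^* × (Z/101Z)^*. Each prime-power unit group is (Z/4Z)^* ≅ Z/2Z; (Z/11Z)^* ≅ Z/10Z; (Z/101Z)^* ≅ Z/100Z. Hence Gal(Q(zeta_4444)/Q) ≅ Z/2Z × Z/10Z × Z/100Z.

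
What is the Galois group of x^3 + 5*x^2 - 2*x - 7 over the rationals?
Gal(K/Q) = S_3 (symmetric group of order 6)

Compute the discriminant of x^3 + (5)*x^2 + (-2)*x + (-7): Δ = 3569. Since Δ is not a rational square, the Galois group is not contained in A_3; it must be the full S_3 (irreducibility of the cubic rules out anything smaller).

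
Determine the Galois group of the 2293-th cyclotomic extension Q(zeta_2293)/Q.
|Gal(Q(zeta_2293)/Q)| = phi(2293) = 2292; group ≅ (Z/2293Z)^* ≅ Z/2292Z

The n-th cyclotomic polynomial Φ_2293(x) is the minimal polynomial of zeta_2293 over Q and has degree phi(2293) = 2292. So Q(zeta_2293) is a degree-2292 Galois extension with Galois group (Z/2293Z)^*. (Z/2293Z)^* is cyclic since 2293 is an odd prime power (or 4). Hence Gal(Q(zeta_2293)/Q) ≅ Z/2292Z.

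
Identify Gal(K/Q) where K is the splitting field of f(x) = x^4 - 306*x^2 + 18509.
Gal(K/Q) = V_4 (Klein four-group, Z/2Z × Z/2Z)

f factors as (x^2 - 83)(x^2 - 223), so the splitting field is K = Q(sqrt(83), sqrt(223)). The elements 83, 223, 18509 are all non-squares in Q, so sqrt(83) and sqrt(223) generate independent quadratic extensions. Thus [K:Q] = 4 and Gal(K/Q) is generated by the two order-2 automorphisms sqrt(83) ↦ -sqrt(83) and sqrt(223) ↦ -sqrt(223), giving V_4.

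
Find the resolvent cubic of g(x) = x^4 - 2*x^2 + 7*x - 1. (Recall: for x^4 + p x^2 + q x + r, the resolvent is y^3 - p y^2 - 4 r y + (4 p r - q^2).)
h(y) = y^3 + 2*y^2 + 4*y - 41

Identify coefficients: p = -2, q = 7, r = -1.
Plug into h(y) = y^3 - p y^2 - 4 r y + (4 p r - q^2):
  h(y) = y^3 - (-2) y^2 - 4*(-1) y + (4*(-2)*(-1) - (7)^2)
       = y^3 + (2) y^2 + (4) y + (-41).
Simplifying: h(y) = y^3 + 2*y^2 + 4*y - 41.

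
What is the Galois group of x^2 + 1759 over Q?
Gal(K/Q) = Z/2Z (cyclic of order 2)

x^2 + 1759 is irreducible over Q since -1759 is not a rational square. The splitting field Q(sqrt(-1759)) has degree 2 over Q, and its unique nontrivial automorphism is sqrt(-1759) ↦ -sqrt(-1759). Hence Gal(Q(sqrt(-1759))/Q) = Z/2Z.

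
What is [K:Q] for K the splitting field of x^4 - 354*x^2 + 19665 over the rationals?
[K:Q] = 4

f factors as (x^2 - 69)(x^2 - 285); the splitting field is K = Q(sqrt(69), sqrt(285)). Since 69, 285, and 19665 are all non-squares in Q, the three subfields Q(sqrt(69)), Q(sqrt(285)), Q(sqrt(19665)) are distinct degree-2 extensions, so [K:Q] = 4 (Klein four Galois group).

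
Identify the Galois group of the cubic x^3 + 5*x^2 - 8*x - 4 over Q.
Gal(K/Q) = S_3 (symmetric group of order 6)

Compute the discriminant of x^3 + (5)*x^2 + (-8)*x + (-4): Δ = 8096. Since Δ is not a rational square, the Galois group is not contained in A_3; it must be the full S_3 (irreducibility of the cubic rules out anything smaller).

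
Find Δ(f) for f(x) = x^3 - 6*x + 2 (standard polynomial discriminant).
Δ = 756

For a depressed cubic x^3 + p x + q the discriminant is Δ = -4 p^3 - 27 q^2 = -4*(-6)^3 - 27*(2)^2 = 864 - 108 = 756.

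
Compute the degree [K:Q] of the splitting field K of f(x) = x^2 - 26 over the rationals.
[K:Q] = 2

The polynomial x^2 - 26 is irreducible over Q since 26 is not a perfect square. Its splitting field is Q(sqrt(26)), which has degree 2 over Q.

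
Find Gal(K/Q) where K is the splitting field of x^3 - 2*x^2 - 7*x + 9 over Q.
Gal(K/Q) = S_3 (symmetric group of order 6)

Compute the discriminant of x^3 + (-2)*x^2 + (-7)*x + (9): Δ = 1937. Since Δ is not a rational square, the Galois group is not contained in A_3; it must be the full S_3 (irreducibility of the cubic rules out anything smaller).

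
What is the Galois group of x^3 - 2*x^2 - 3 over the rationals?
Gal(K/Q) = S_3 (symmetric group of order 6)

Compute the discriminant of x^3 + (-2)*x^2 + (0)*x + (-3): Δ = -339. Since Δ is not a rational square, the Galois group is not contained in A_3; it must be the full S_3 (irreducibility of the cubic rules out anything smaller).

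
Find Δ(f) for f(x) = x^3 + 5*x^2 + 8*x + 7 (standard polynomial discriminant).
Δ = -231

For x^3 + a x^2 + b x + c the discriminant is Δ = 18 a b c - 4 a^3 c + a^2 b^2 - 4 b^3 - 27 c^2.
Plug a = 5, b = 8, c = 7:
  18*(5)*(8)*(7) - 4*(5)^3*(7) + (5)^2*(8)^2 - 4*(8)^3 - 27*(7)^2
  = 5040 + (-3500) + 1600 + (-2048) + (-1323)
  = -231.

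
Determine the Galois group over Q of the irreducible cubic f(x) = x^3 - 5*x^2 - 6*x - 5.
Gal(K/Q) = S_3 (symmetric group of order 6)

Compute the discriminant of x^3 + (-5)*x^2 + (-6)*x + (-5): Δ = -4111. Since Δ is not a rational square, the Galois group is not contained in A_3; it must be the full S_3 (irreducibility of the cubic rules out anything smaller).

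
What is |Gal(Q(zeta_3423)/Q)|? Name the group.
|Gal(Q(zeta_3423)/Q)| = phi(3423) = 1944; group ≅ (Z/3423Z)^* ≅ Z/2Z × Z/6Z × Z/162Z

The n-th cyclotomic polynomial Φ_3423(x) is the minimal polynomial of zeta_3423 over Q and has degree phi(3423) = 1944. So Q(zeta_3423) is a degree-1944 Galois extension with Galois group (Z/3423Z)^*. By CRT, (Z/3423Z)^* ≅ (Z/3Z)^* × (Z/7Z)^* × (Z/163Z)^*. Each prime-power unit group is (Z/3Z)^* ≅ Z/2Z; (Z/7Z)^* ≅ Z/6Z; (Z/163Z)^* ≅ Z/162Z. Hence Gal(Q(zeta_3423)/Q) ≅ Z/2Z × Z/6Z × Z/162Z.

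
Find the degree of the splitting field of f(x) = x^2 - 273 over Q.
[K:Q] = 2

The polynomial x^2 - 273 is irreducible over Q since 273 is not a perfect square. Its splitting field is Q(sqrt(273)), which has degree 2 over Q.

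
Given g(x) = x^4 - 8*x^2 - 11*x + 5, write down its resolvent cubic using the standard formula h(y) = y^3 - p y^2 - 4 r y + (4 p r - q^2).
h(y) = y^3 + 8*y^2 - 20*y - 281

Identify coefficients: p = -8, q = -11, r = 5.
Plug into h(y) = y^3 - p y^2 - 4 r y + (4 p r - q^2):
  h(y) = y^3 - (-8) y^2 - 4*(5) y + (4*(-8)*(5) - (-11)^2)
       = y^3 + (8) y^2 + (-20) y + (-281).
Simplifying: h(y) = y^3 + 8*y^2 - 20*y - 281.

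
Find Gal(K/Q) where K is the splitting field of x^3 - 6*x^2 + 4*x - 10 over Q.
Gal(K/Q) = S_3 (symmetric group of order 6)

Compute the discriminant of x^3 + (-6)*x^2 + (4)*x + (-10): Δ = -6700. Since Δ is not a rational square, the Galois group is not contained in A_3; it must be the full S_3 (irreducibility of the cubic rules out anything smaller).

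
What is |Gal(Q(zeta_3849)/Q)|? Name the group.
|Gal(Q(zeta_3849)/Q)| = phi(3849) = 2564; group ≅ (Z/3849Z)^* ≅ Z/2Z × Z/1282Z

The n-th cyclotomic polynomial Φ_3849(x) is the minimal polynomial of zeta_3849 over Q and has degree phi(3849) = 2564. So Q(zeta_3849) is a degree-2564 Galois extension with Galois group (Z/3849Z)^*. By CRT, (Z/3849Z)^* ≅ (Z/3Z)^* × (Z/1283Z)^*. Each prime-power unit group is (Z/3Z)^* ≅ Z/2Z; (Z/1283Z)^* ≅ Z/1282Z. Hence Gal(Q(zeta_3849)/Q) ≅ Z/2Z × Z/1282Z.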